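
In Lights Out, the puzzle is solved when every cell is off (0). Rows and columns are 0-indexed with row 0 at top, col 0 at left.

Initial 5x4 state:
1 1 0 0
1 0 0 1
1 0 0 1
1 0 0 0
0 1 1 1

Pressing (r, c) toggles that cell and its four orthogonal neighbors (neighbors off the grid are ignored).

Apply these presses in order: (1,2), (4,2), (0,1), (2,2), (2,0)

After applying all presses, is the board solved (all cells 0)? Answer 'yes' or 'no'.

Answer: yes

Derivation:
After press 1 at (1,2):
1 1 1 0
1 1 1 0
1 0 1 1
1 0 0 0
0 1 1 1

After press 2 at (4,2):
1 1 1 0
1 1 1 0
1 0 1 1
1 0 1 0
0 0 0 0

After press 3 at (0,1):
0 0 0 0
1 0 1 0
1 0 1 1
1 0 1 0
0 0 0 0

After press 4 at (2,2):
0 0 0 0
1 0 0 0
1 1 0 0
1 0 0 0
0 0 0 0

After press 5 at (2,0):
0 0 0 0
0 0 0 0
0 0 0 0
0 0 0 0
0 0 0 0

Lights still on: 0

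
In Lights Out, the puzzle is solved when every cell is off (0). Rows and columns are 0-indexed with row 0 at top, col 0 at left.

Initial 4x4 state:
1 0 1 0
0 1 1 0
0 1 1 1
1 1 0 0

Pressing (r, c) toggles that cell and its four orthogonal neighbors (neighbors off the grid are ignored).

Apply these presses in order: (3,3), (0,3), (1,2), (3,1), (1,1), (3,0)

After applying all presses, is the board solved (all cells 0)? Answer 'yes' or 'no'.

Answer: no

Derivation:
After press 1 at (3,3):
1 0 1 0
0 1 1 0
0 1 1 0
1 1 1 1

After press 2 at (0,3):
1 0 0 1
0 1 1 1
0 1 1 0
1 1 1 1

After press 3 at (1,2):
1 0 1 1
0 0 0 0
0 1 0 0
1 1 1 1

After press 4 at (3,1):
1 0 1 1
0 0 0 0
0 0 0 0
0 0 0 1

After press 5 at (1,1):
1 1 1 1
1 1 1 0
0 1 0 0
0 0 0 1

After press 6 at (3,0):
1 1 1 1
1 1 1 0
1 1 0 0
1 1 0 1

Lights still on: 12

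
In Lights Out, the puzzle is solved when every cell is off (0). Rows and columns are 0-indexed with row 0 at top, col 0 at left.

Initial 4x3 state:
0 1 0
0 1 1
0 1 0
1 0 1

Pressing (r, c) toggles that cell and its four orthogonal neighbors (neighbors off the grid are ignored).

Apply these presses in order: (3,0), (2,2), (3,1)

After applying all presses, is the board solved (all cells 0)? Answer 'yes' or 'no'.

After press 1 at (3,0):
0 1 0
0 1 1
1 1 0
0 1 1

After press 2 at (2,2):
0 1 0
0 1 0
1 0 1
0 1 0

After press 3 at (3,1):
0 1 0
0 1 0
1 1 1
1 0 1

Lights still on: 7

Answer: no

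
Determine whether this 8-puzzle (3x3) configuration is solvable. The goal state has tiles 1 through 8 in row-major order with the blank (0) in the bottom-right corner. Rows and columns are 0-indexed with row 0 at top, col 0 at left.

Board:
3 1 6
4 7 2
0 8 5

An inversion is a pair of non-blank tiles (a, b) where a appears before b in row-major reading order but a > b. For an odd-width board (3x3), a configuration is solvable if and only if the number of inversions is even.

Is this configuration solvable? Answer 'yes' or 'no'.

Inversions (pairs i<j in row-major order where tile[i] > tile[j] > 0): 9
9 is odd, so the puzzle is not solvable.

Answer: no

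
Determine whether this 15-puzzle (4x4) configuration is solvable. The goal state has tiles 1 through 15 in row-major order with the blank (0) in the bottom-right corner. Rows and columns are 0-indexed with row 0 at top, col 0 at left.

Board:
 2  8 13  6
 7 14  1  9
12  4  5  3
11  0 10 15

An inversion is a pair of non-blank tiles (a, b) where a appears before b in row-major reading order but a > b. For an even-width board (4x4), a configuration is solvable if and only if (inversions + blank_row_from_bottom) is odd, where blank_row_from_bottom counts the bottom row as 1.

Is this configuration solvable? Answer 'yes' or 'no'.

Inversions: 44
Blank is in row 3 (0-indexed from top), which is row 1 counting from the bottom (bottom = 1).
44 + 1 = 45, which is odd, so the puzzle is solvable.

Answer: yes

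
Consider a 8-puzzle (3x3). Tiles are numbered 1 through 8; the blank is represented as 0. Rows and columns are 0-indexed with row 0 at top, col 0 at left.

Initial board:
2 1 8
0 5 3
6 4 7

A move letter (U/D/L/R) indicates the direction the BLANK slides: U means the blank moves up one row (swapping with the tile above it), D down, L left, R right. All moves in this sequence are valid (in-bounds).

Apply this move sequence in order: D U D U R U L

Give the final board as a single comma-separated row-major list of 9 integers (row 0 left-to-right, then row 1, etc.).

Answer: 0, 2, 8, 5, 1, 3, 6, 4, 7

Derivation:
After move 1 (D):
2 1 8
6 5 3
0 4 7

After move 2 (U):
2 1 8
0 5 3
6 4 7

After move 3 (D):
2 1 8
6 5 3
0 4 7

After move 4 (U):
2 1 8
0 5 3
6 4 7

After move 5 (R):
2 1 8
5 0 3
6 4 7

After move 6 (U):
2 0 8
5 1 3
6 4 7

After move 7 (L):
0 2 8
5 1 3
6 4 7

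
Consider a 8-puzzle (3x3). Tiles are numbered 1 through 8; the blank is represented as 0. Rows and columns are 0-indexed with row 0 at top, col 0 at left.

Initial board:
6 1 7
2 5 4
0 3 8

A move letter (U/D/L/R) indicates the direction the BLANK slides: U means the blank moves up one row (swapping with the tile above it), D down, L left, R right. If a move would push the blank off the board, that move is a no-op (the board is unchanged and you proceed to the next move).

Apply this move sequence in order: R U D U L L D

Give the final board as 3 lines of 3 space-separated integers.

After move 1 (R):
6 1 7
2 5 4
3 0 8

After move 2 (U):
6 1 7
2 0 4
3 5 8

After move 3 (D):
6 1 7
2 5 4
3 0 8

After move 4 (U):
6 1 7
2 0 4
3 5 8

After move 5 (L):
6 1 7
0 2 4
3 5 8

After move 6 (L):
6 1 7
0 2 4
3 5 8

After move 7 (D):
6 1 7
3 2 4
0 5 8

Answer: 6 1 7
3 2 4
0 5 8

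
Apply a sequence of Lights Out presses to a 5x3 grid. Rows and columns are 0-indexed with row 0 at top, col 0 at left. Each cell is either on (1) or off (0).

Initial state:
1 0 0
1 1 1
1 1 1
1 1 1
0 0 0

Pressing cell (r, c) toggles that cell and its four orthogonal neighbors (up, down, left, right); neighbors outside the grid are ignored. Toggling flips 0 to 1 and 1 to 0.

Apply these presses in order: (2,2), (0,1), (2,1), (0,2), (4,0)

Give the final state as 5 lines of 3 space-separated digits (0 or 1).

Answer: 0 0 0
1 1 1
0 1 1
0 0 0
1 1 0

Derivation:
After press 1 at (2,2):
1 0 0
1 1 0
1 0 0
1 1 0
0 0 0

After press 2 at (0,1):
0 1 1
1 0 0
1 0 0
1 1 0
0 0 0

After press 3 at (2,1):
0 1 1
1 1 0
0 1 1
1 0 0
0 0 0

After press 4 at (0,2):
0 0 0
1 1 1
0 1 1
1 0 0
0 0 0

After press 5 at (4,0):
0 0 0
1 1 1
0 1 1
0 0 0
1 1 0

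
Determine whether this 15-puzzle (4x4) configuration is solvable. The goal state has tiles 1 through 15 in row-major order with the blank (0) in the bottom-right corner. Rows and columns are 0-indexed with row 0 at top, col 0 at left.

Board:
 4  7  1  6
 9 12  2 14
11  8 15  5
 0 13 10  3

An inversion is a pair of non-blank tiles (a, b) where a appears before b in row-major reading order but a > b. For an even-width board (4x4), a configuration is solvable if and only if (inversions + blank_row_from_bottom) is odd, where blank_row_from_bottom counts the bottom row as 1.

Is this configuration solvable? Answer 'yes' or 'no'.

Inversions: 41
Blank is in row 3 (0-indexed from top), which is row 1 counting from the bottom (bottom = 1).
41 + 1 = 42, which is even, so the puzzle is not solvable.

Answer: no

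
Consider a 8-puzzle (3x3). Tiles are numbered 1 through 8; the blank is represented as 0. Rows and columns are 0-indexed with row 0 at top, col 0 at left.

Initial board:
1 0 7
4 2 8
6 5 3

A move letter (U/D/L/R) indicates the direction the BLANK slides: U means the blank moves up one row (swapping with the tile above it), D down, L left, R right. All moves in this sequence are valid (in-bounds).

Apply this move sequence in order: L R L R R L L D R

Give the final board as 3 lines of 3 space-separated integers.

Answer: 4 1 7
2 0 8
6 5 3

Derivation:
After move 1 (L):
0 1 7
4 2 8
6 5 3

After move 2 (R):
1 0 7
4 2 8
6 5 3

After move 3 (L):
0 1 7
4 2 8
6 5 3

After move 4 (R):
1 0 7
4 2 8
6 5 3

After move 5 (R):
1 7 0
4 2 8
6 5 3

After move 6 (L):
1 0 7
4 2 8
6 5 3

After move 7 (L):
0 1 7
4 2 8
6 5 3

After move 8 (D):
4 1 7
0 2 8
6 5 3

After move 9 (R):
4 1 7
2 0 8
6 5 3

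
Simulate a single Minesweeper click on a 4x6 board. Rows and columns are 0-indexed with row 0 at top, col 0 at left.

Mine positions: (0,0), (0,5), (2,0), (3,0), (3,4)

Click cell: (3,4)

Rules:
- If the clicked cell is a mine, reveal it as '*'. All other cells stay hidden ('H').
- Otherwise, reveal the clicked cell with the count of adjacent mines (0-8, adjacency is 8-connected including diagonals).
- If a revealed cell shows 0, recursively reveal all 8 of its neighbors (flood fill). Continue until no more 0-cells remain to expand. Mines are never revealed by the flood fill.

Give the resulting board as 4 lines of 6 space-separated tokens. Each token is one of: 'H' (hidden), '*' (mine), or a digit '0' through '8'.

H H H H H H
H H H H H H
H H H H H H
H H H H * H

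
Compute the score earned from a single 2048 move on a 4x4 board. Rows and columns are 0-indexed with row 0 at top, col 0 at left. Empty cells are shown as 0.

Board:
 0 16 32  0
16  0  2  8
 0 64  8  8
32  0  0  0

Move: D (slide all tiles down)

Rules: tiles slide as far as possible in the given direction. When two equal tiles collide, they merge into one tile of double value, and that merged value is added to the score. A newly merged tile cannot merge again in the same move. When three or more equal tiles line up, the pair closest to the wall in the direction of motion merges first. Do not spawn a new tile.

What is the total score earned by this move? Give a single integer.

Answer: 16

Derivation:
Slide down:
col 0: [0, 16, 0, 32] -> [0, 0, 16, 32]  score +0 (running 0)
col 1: [16, 0, 64, 0] -> [0, 0, 16, 64]  score +0 (running 0)
col 2: [32, 2, 8, 0] -> [0, 32, 2, 8]  score +0 (running 0)
col 3: [0, 8, 8, 0] -> [0, 0, 0, 16]  score +16 (running 16)
Board after move:
 0  0  0  0
 0  0 32  0
16 16  2  0
32 64  8 16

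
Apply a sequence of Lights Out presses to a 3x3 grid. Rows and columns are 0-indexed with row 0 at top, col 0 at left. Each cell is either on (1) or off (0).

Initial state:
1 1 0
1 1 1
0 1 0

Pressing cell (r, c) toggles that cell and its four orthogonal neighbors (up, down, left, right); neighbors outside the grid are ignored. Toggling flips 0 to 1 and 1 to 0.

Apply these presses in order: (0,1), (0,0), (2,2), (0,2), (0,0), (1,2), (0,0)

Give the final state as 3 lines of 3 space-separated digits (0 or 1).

After press 1 at (0,1):
0 0 1
1 0 1
0 1 0

After press 2 at (0,0):
1 1 1
0 0 1
0 1 0

After press 3 at (2,2):
1 1 1
0 0 0
0 0 1

After press 4 at (0,2):
1 0 0
0 0 1
0 0 1

After press 5 at (0,0):
0 1 0
1 0 1
0 0 1

After press 6 at (1,2):
0 1 1
1 1 0
0 0 0

After press 7 at (0,0):
1 0 1
0 1 0
0 0 0

Answer: 1 0 1
0 1 0
0 0 0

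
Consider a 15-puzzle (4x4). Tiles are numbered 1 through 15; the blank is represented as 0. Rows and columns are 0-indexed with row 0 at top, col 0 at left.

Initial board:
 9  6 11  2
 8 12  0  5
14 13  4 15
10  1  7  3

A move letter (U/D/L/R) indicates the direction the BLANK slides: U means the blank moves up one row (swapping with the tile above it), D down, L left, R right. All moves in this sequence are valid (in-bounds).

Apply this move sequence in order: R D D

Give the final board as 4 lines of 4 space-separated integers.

Answer:  9  6 11  2
 8 12  5 15
14 13  4  3
10  1  7  0

Derivation:
After move 1 (R):
 9  6 11  2
 8 12  5  0
14 13  4 15
10  1  7  3

After move 2 (D):
 9  6 11  2
 8 12  5 15
14 13  4  0
10  1  7  3

After move 3 (D):
 9  6 11  2
 8 12  5 15
14 13  4  3
10  1  7  0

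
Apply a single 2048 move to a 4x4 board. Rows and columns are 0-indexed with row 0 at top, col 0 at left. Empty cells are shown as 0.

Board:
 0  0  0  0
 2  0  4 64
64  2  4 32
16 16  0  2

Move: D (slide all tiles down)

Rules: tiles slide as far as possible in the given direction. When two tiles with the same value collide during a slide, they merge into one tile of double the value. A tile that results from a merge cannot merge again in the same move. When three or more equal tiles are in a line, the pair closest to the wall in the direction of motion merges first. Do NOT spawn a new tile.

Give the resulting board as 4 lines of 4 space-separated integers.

Slide down:
col 0: [0, 2, 64, 16] -> [0, 2, 64, 16]
col 1: [0, 0, 2, 16] -> [0, 0, 2, 16]
col 2: [0, 4, 4, 0] -> [0, 0, 0, 8]
col 3: [0, 64, 32, 2] -> [0, 64, 32, 2]

Answer:  0  0  0  0
 2  0  0 64
64  2  0 32
16 16  8  2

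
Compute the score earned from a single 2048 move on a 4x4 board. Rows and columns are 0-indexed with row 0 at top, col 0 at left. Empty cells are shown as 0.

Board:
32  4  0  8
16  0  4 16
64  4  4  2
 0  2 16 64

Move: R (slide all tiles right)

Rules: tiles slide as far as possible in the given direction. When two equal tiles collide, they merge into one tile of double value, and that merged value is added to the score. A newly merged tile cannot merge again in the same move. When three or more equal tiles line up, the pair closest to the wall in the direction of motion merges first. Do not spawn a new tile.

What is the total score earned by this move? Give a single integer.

Slide right:
row 0: [32, 4, 0, 8] -> [0, 32, 4, 8]  score +0 (running 0)
row 1: [16, 0, 4, 16] -> [0, 16, 4, 16]  score +0 (running 0)
row 2: [64, 4, 4, 2] -> [0, 64, 8, 2]  score +8 (running 8)
row 3: [0, 2, 16, 64] -> [0, 2, 16, 64]  score +0 (running 8)
Board after move:
 0 32  4  8
 0 16  4 16
 0 64  8  2
 0  2 16 64

Answer: 8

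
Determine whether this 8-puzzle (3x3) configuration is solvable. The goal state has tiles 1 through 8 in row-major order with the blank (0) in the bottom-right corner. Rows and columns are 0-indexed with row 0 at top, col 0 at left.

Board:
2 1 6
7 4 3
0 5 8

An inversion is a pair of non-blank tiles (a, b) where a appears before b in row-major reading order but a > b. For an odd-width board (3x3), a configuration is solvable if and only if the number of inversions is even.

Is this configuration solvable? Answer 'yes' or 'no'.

Answer: yes

Derivation:
Inversions (pairs i<j in row-major order where tile[i] > tile[j] > 0): 8
8 is even, so the puzzle is solvable.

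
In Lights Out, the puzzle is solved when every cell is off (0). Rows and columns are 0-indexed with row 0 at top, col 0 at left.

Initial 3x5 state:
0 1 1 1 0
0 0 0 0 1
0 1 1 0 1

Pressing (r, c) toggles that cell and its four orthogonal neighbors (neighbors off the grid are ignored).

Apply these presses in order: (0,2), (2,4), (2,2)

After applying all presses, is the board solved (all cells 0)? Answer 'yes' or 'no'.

Answer: yes

Derivation:
After press 1 at (0,2):
0 0 0 0 0
0 0 1 0 1
0 1 1 0 1

After press 2 at (2,4):
0 0 0 0 0
0 0 1 0 0
0 1 1 1 0

After press 3 at (2,2):
0 0 0 0 0
0 0 0 0 0
0 0 0 0 0

Lights still on: 0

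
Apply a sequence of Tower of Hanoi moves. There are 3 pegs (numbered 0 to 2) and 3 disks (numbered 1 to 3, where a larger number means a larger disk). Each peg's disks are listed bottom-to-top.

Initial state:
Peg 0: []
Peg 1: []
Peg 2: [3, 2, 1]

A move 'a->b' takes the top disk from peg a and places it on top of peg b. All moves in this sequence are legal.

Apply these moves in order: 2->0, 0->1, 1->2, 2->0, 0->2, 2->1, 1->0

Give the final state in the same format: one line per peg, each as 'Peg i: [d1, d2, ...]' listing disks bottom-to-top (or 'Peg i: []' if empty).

After move 1 (2->0):
Peg 0: [1]
Peg 1: []
Peg 2: [3, 2]

After move 2 (0->1):
Peg 0: []
Peg 1: [1]
Peg 2: [3, 2]

After move 3 (1->2):
Peg 0: []
Peg 1: []
Peg 2: [3, 2, 1]

After move 4 (2->0):
Peg 0: [1]
Peg 1: []
Peg 2: [3, 2]

After move 5 (0->2):
Peg 0: []
Peg 1: []
Peg 2: [3, 2, 1]

After move 6 (2->1):
Peg 0: []
Peg 1: [1]
Peg 2: [3, 2]

After move 7 (1->0):
Peg 0: [1]
Peg 1: []
Peg 2: [3, 2]

Answer: Peg 0: [1]
Peg 1: []
Peg 2: [3, 2]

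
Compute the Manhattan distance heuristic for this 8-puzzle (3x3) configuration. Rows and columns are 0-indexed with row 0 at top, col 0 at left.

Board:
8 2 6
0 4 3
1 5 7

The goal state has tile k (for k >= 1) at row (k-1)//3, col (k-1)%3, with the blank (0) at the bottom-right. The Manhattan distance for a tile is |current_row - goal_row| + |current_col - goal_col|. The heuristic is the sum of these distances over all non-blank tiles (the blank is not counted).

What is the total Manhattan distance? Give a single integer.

Answer: 11

Derivation:
Tile 8: at (0,0), goal (2,1), distance |0-2|+|0-1| = 3
Tile 2: at (0,1), goal (0,1), distance |0-0|+|1-1| = 0
Tile 6: at (0,2), goal (1,2), distance |0-1|+|2-2| = 1
Tile 4: at (1,1), goal (1,0), distance |1-1|+|1-0| = 1
Tile 3: at (1,2), goal (0,2), distance |1-0|+|2-2| = 1
Tile 1: at (2,0), goal (0,0), distance |2-0|+|0-0| = 2
Tile 5: at (2,1), goal (1,1), distance |2-1|+|1-1| = 1
Tile 7: at (2,2), goal (2,0), distance |2-2|+|2-0| = 2
Sum: 3 + 0 + 1 + 1 + 1 + 2 + 1 + 2 = 11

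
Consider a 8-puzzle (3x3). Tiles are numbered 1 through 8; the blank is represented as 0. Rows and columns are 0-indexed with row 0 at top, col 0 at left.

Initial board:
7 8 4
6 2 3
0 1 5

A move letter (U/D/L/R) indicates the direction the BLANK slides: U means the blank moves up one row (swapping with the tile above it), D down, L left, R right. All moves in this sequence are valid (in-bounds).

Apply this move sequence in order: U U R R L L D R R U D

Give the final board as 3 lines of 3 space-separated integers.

Answer: 7 8 4
2 3 0
6 1 5

Derivation:
After move 1 (U):
7 8 4
0 2 3
6 1 5

After move 2 (U):
0 8 4
7 2 3
6 1 5

After move 3 (R):
8 0 4
7 2 3
6 1 5

After move 4 (R):
8 4 0
7 2 3
6 1 5

After move 5 (L):
8 0 4
7 2 3
6 1 5

After move 6 (L):
0 8 4
7 2 3
6 1 5

After move 7 (D):
7 8 4
0 2 3
6 1 5

After move 8 (R):
7 8 4
2 0 3
6 1 5

After move 9 (R):
7 8 4
2 3 0
6 1 5

After move 10 (U):
7 8 0
2 3 4
6 1 5

After move 11 (D):
7 8 4
2 3 0
6 1 5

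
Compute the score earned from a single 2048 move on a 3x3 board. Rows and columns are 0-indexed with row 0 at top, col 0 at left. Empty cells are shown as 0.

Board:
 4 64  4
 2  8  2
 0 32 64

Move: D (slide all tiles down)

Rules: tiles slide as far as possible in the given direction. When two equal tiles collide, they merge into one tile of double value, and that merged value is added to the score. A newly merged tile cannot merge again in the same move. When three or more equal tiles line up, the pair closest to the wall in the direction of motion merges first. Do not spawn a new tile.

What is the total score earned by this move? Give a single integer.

Slide down:
col 0: [4, 2, 0] -> [0, 4, 2]  score +0 (running 0)
col 1: [64, 8, 32] -> [64, 8, 32]  score +0 (running 0)
col 2: [4, 2, 64] -> [4, 2, 64]  score +0 (running 0)
Board after move:
 0 64  4
 4  8  2
 2 32 64

Answer: 0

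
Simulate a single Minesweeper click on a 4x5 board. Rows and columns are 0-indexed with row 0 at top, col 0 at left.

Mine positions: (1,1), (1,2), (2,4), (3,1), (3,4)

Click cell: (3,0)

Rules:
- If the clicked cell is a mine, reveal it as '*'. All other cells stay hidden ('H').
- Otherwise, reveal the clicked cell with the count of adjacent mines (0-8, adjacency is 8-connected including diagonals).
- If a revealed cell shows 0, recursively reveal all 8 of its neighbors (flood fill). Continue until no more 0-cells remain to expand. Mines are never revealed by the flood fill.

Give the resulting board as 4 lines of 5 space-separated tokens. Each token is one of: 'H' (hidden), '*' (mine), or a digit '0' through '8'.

H H H H H
H H H H H
H H H H H
1 H H H H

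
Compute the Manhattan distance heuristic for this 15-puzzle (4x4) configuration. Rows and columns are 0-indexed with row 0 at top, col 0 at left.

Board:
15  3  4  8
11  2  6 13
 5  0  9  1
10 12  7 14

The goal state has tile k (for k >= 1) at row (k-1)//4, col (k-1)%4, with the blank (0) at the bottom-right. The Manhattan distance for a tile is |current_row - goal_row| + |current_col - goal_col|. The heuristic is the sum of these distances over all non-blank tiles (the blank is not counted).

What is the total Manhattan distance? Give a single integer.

Tile 15: at (0,0), goal (3,2), distance |0-3|+|0-2| = 5
Tile 3: at (0,1), goal (0,2), distance |0-0|+|1-2| = 1
Tile 4: at (0,2), goal (0,3), distance |0-0|+|2-3| = 1
Tile 8: at (0,3), goal (1,3), distance |0-1|+|3-3| = 1
Tile 11: at (1,0), goal (2,2), distance |1-2|+|0-2| = 3
Tile 2: at (1,1), goal (0,1), distance |1-0|+|1-1| = 1
Tile 6: at (1,2), goal (1,1), distance |1-1|+|2-1| = 1
Tile 13: at (1,3), goal (3,0), distance |1-3|+|3-0| = 5
Tile 5: at (2,0), goal (1,0), distance |2-1|+|0-0| = 1
Tile 9: at (2,2), goal (2,0), distance |2-2|+|2-0| = 2
Tile 1: at (2,3), goal (0,0), distance |2-0|+|3-0| = 5
Tile 10: at (3,0), goal (2,1), distance |3-2|+|0-1| = 2
Tile 12: at (3,1), goal (2,3), distance |3-2|+|1-3| = 3
Tile 7: at (3,2), goal (1,2), distance |3-1|+|2-2| = 2
Tile 14: at (3,3), goal (3,1), distance |3-3|+|3-1| = 2
Sum: 5 + 1 + 1 + 1 + 3 + 1 + 1 + 5 + 1 + 2 + 5 + 2 + 3 + 2 + 2 = 35

Answer: 35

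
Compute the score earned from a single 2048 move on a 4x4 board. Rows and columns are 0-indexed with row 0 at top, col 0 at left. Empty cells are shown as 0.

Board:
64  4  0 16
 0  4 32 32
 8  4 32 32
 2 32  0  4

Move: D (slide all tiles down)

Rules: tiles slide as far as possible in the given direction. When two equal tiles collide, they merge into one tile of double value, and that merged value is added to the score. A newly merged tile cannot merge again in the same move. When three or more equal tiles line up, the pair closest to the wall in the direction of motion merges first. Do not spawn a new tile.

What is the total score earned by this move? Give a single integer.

Answer: 136

Derivation:
Slide down:
col 0: [64, 0, 8, 2] -> [0, 64, 8, 2]  score +0 (running 0)
col 1: [4, 4, 4, 32] -> [0, 4, 8, 32]  score +8 (running 8)
col 2: [0, 32, 32, 0] -> [0, 0, 0, 64]  score +64 (running 72)
col 3: [16, 32, 32, 4] -> [0, 16, 64, 4]  score +64 (running 136)
Board after move:
 0  0  0  0
64  4  0 16
 8  8  0 64
 2 32 64  4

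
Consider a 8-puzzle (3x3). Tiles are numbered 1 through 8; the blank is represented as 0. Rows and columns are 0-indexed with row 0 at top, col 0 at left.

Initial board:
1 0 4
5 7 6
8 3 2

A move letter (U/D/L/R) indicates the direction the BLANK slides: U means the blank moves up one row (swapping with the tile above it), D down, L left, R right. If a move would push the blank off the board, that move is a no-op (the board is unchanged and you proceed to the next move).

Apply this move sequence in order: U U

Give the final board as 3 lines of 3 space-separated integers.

Answer: 1 0 4
5 7 6
8 3 2

Derivation:
After move 1 (U):
1 0 4
5 7 6
8 3 2

After move 2 (U):
1 0 4
5 7 6
8 3 2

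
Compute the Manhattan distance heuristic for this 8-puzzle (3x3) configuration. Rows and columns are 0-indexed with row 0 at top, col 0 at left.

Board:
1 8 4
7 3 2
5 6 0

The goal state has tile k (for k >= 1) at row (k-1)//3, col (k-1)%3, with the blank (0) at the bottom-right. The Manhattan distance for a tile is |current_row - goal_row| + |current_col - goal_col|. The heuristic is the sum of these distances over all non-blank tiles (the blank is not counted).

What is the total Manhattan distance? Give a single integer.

Answer: 14

Derivation:
Tile 1: at (0,0), goal (0,0), distance |0-0|+|0-0| = 0
Tile 8: at (0,1), goal (2,1), distance |0-2|+|1-1| = 2
Tile 4: at (0,2), goal (1,0), distance |0-1|+|2-0| = 3
Tile 7: at (1,0), goal (2,0), distance |1-2|+|0-0| = 1
Tile 3: at (1,1), goal (0,2), distance |1-0|+|1-2| = 2
Tile 2: at (1,2), goal (0,1), distance |1-0|+|2-1| = 2
Tile 5: at (2,0), goal (1,1), distance |2-1|+|0-1| = 2
Tile 6: at (2,1), goal (1,2), distance |2-1|+|1-2| = 2
Sum: 0 + 2 + 3 + 1 + 2 + 2 + 2 + 2 = 14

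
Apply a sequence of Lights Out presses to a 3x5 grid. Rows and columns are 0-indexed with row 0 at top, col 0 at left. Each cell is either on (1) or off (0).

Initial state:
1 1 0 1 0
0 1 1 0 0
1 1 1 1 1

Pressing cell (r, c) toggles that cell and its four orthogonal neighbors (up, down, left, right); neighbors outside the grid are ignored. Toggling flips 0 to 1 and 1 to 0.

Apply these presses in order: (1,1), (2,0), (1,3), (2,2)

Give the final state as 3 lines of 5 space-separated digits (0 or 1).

After press 1 at (1,1):
1 0 0 1 0
1 0 0 0 0
1 0 1 1 1

After press 2 at (2,0):
1 0 0 1 0
0 0 0 0 0
0 1 1 1 1

After press 3 at (1,3):
1 0 0 0 0
0 0 1 1 1
0 1 1 0 1

After press 4 at (2,2):
1 0 0 0 0
0 0 0 1 1
0 0 0 1 1

Answer: 1 0 0 0 0
0 0 0 1 1
0 0 0 1 1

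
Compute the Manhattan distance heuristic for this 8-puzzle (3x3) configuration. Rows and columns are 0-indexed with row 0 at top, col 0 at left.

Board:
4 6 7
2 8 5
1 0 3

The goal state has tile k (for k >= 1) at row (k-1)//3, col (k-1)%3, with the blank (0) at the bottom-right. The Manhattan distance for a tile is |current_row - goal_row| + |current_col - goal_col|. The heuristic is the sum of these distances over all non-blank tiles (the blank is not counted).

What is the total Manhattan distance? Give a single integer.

Tile 4: at (0,0), goal (1,0), distance |0-1|+|0-0| = 1
Tile 6: at (0,1), goal (1,2), distance |0-1|+|1-2| = 2
Tile 7: at (0,2), goal (2,0), distance |0-2|+|2-0| = 4
Tile 2: at (1,0), goal (0,1), distance |1-0|+|0-1| = 2
Tile 8: at (1,1), goal (2,1), distance |1-2|+|1-1| = 1
Tile 5: at (1,2), goal (1,1), distance |1-1|+|2-1| = 1
Tile 1: at (2,0), goal (0,0), distance |2-0|+|0-0| = 2
Tile 3: at (2,2), goal (0,2), distance |2-0|+|2-2| = 2
Sum: 1 + 2 + 4 + 2 + 1 + 1 + 2 + 2 = 15

Answer: 15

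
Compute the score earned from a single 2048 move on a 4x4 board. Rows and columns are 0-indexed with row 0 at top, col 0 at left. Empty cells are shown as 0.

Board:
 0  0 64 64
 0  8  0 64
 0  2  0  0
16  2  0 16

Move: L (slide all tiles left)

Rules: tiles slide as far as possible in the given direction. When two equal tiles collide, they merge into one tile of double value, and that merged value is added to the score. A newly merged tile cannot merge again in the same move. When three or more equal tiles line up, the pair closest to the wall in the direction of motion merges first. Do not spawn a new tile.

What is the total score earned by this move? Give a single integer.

Answer: 128

Derivation:
Slide left:
row 0: [0, 0, 64, 64] -> [128, 0, 0, 0]  score +128 (running 128)
row 1: [0, 8, 0, 64] -> [8, 64, 0, 0]  score +0 (running 128)
row 2: [0, 2, 0, 0] -> [2, 0, 0, 0]  score +0 (running 128)
row 3: [16, 2, 0, 16] -> [16, 2, 16, 0]  score +0 (running 128)
Board after move:
128   0   0   0
  8  64   0   0
  2   0   0   0
 16   2  16   0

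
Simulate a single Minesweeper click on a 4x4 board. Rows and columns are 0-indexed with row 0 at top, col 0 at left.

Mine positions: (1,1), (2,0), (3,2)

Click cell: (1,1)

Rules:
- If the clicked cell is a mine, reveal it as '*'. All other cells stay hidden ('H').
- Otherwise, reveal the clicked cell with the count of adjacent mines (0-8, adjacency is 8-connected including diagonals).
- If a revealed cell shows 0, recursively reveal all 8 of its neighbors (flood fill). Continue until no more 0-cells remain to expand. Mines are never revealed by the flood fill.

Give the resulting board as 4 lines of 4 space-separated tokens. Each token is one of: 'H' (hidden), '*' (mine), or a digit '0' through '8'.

H H H H
H * H H
H H H H
H H H H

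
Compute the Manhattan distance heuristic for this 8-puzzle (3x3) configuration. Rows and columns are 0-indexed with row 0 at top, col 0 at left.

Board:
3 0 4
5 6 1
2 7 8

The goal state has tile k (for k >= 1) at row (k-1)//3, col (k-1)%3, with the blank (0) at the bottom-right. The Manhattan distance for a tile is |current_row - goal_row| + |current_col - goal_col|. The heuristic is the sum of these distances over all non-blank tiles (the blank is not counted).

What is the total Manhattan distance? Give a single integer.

Tile 3: (0,0)->(0,2) = 2
Tile 4: (0,2)->(1,0) = 3
Tile 5: (1,0)->(1,1) = 1
Tile 6: (1,1)->(1,2) = 1
Tile 1: (1,2)->(0,0) = 3
Tile 2: (2,0)->(0,1) = 3
Tile 7: (2,1)->(2,0) = 1
Tile 8: (2,2)->(2,1) = 1
Sum: 2 + 3 + 1 + 1 + 3 + 3 + 1 + 1 = 15

Answer: 15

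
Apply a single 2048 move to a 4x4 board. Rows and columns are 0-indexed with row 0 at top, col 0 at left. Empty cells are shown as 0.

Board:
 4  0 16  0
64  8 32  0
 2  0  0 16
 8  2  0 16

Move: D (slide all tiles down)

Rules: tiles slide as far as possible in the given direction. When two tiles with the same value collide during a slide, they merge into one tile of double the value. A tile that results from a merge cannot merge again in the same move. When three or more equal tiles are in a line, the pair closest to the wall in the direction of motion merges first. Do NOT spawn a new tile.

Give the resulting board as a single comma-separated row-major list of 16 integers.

Answer: 4, 0, 0, 0, 64, 0, 0, 0, 2, 8, 16, 0, 8, 2, 32, 32

Derivation:
Slide down:
col 0: [4, 64, 2, 8] -> [4, 64, 2, 8]
col 1: [0, 8, 0, 2] -> [0, 0, 8, 2]
col 2: [16, 32, 0, 0] -> [0, 0, 16, 32]
col 3: [0, 0, 16, 16] -> [0, 0, 0, 32]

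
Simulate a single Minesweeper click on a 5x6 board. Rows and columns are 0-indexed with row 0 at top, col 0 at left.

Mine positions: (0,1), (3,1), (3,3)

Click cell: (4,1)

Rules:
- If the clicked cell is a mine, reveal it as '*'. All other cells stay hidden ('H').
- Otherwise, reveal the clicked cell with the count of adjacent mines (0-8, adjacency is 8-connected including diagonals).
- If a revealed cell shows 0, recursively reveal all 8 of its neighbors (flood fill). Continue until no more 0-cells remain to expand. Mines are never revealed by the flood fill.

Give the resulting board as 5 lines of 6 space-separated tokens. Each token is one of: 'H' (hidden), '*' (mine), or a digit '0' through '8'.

H H H H H H
H H H H H H
H H H H H H
H H H H H H
H 1 H H H H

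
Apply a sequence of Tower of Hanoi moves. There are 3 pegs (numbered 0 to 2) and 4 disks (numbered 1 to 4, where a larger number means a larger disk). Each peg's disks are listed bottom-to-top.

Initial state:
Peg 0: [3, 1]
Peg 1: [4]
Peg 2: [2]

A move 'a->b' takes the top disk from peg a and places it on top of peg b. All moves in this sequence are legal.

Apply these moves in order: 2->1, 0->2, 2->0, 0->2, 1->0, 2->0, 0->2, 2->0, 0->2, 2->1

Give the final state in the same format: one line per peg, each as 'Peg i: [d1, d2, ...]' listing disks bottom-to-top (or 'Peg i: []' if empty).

Answer: Peg 0: [3, 2]
Peg 1: [4, 1]
Peg 2: []

Derivation:
After move 1 (2->1):
Peg 0: [3, 1]
Peg 1: [4, 2]
Peg 2: []

After move 2 (0->2):
Peg 0: [3]
Peg 1: [4, 2]
Peg 2: [1]

After move 3 (2->0):
Peg 0: [3, 1]
Peg 1: [4, 2]
Peg 2: []

After move 4 (0->2):
Peg 0: [3]
Peg 1: [4, 2]
Peg 2: [1]

After move 5 (1->0):
Peg 0: [3, 2]
Peg 1: [4]
Peg 2: [1]

After move 6 (2->0):
Peg 0: [3, 2, 1]
Peg 1: [4]
Peg 2: []

After move 7 (0->2):
Peg 0: [3, 2]
Peg 1: [4]
Peg 2: [1]

After move 8 (2->0):
Peg 0: [3, 2, 1]
Peg 1: [4]
Peg 2: []

After move 9 (0->2):
Peg 0: [3, 2]
Peg 1: [4]
Peg 2: [1]

After move 10 (2->1):
Peg 0: [3, 2]
Peg 1: [4, 1]
Peg 2: []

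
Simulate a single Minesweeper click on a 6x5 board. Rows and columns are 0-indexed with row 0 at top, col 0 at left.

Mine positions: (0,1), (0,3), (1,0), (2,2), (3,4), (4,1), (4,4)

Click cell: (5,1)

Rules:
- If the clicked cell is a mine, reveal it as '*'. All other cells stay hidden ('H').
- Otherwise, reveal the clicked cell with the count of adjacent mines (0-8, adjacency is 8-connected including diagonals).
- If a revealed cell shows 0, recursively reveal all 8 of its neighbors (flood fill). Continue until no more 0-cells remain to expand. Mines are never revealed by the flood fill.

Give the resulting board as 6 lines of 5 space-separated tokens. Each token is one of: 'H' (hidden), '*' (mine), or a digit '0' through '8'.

H H H H H
H H H H H
H H H H H
H H H H H
H H H H H
H 1 H H H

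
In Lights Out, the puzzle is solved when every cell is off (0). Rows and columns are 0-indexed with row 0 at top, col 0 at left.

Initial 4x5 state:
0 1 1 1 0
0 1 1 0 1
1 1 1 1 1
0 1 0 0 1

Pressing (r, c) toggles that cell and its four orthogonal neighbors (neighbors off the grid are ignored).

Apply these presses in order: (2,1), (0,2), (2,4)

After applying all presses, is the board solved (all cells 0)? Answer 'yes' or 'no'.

Answer: yes

Derivation:
After press 1 at (2,1):
0 1 1 1 0
0 0 1 0 1
0 0 0 1 1
0 0 0 0 1

After press 2 at (0,2):
0 0 0 0 0
0 0 0 0 1
0 0 0 1 1
0 0 0 0 1

After press 3 at (2,4):
0 0 0 0 0
0 0 0 0 0
0 0 0 0 0
0 0 0 0 0

Lights still on: 0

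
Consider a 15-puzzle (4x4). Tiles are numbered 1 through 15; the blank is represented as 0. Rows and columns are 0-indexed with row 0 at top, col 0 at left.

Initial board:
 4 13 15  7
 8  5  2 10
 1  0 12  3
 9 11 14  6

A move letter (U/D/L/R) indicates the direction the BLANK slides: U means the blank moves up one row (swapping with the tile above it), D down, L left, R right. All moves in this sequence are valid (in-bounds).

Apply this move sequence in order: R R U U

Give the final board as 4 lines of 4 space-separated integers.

After move 1 (R):
 4 13 15  7
 8  5  2 10
 1 12  0  3
 9 11 14  6

After move 2 (R):
 4 13 15  7
 8  5  2 10
 1 12  3  0
 9 11 14  6

After move 3 (U):
 4 13 15  7
 8  5  2  0
 1 12  3 10
 9 11 14  6

After move 4 (U):
 4 13 15  0
 8  5  2  7
 1 12  3 10
 9 11 14  6

Answer:  4 13 15  0
 8  5  2  7
 1 12  3 10
 9 11 14  6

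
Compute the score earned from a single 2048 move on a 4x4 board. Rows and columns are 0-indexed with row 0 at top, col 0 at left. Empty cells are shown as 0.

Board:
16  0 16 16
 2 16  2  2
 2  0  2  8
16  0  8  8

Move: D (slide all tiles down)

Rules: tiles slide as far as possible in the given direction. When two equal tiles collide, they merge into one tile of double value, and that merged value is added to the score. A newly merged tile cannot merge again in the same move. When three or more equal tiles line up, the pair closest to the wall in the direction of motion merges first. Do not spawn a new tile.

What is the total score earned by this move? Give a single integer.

Slide down:
col 0: [16, 2, 2, 16] -> [0, 16, 4, 16]  score +4 (running 4)
col 1: [0, 16, 0, 0] -> [0, 0, 0, 16]  score +0 (running 4)
col 2: [16, 2, 2, 8] -> [0, 16, 4, 8]  score +4 (running 8)
col 3: [16, 2, 8, 8] -> [0, 16, 2, 16]  score +16 (running 24)
Board after move:
 0  0  0  0
16  0 16 16
 4  0  4  2
16 16  8 16

Answer: 24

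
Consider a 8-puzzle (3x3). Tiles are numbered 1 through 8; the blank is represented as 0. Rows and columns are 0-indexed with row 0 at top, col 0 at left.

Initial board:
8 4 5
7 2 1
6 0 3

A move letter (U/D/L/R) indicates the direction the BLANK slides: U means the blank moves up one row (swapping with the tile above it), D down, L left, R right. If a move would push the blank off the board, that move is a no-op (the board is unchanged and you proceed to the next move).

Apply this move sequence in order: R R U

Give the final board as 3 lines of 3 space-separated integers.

After move 1 (R):
8 4 5
7 2 1
6 3 0

After move 2 (R):
8 4 5
7 2 1
6 3 0

After move 3 (U):
8 4 5
7 2 0
6 3 1

Answer: 8 4 5
7 2 0
6 3 1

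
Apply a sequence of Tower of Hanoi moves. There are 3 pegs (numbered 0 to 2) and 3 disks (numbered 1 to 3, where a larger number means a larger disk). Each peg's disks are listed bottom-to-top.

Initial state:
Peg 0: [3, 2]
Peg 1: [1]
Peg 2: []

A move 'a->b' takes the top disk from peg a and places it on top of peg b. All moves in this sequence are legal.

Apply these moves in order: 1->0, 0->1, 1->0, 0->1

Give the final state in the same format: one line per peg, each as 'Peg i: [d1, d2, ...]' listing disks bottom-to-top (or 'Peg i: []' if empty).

After move 1 (1->0):
Peg 0: [3, 2, 1]
Peg 1: []
Peg 2: []

After move 2 (0->1):
Peg 0: [3, 2]
Peg 1: [1]
Peg 2: []

After move 3 (1->0):
Peg 0: [3, 2, 1]
Peg 1: []
Peg 2: []

After move 4 (0->1):
Peg 0: [3, 2]
Peg 1: [1]
Peg 2: []

Answer: Peg 0: [3, 2]
Peg 1: [1]
Peg 2: []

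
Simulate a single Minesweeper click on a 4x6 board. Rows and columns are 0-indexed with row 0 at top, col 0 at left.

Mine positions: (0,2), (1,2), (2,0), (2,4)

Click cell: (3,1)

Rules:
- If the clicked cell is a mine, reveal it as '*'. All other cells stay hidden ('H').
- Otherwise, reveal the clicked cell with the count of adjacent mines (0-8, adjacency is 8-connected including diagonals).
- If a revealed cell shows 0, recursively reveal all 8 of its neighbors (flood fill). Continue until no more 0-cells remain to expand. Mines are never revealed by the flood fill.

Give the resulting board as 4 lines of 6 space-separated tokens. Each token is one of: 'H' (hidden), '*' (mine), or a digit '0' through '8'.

H H H H H H
H H H H H H
H H H H H H
H 1 H H H H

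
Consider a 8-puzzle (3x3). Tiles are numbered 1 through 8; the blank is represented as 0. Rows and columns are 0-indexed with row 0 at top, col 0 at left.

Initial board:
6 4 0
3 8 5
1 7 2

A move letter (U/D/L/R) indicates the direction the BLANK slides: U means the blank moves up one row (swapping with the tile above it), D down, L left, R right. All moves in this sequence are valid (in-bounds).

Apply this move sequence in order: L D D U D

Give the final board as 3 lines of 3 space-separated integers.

Answer: 6 8 4
3 7 5
1 0 2

Derivation:
After move 1 (L):
6 0 4
3 8 5
1 7 2

After move 2 (D):
6 8 4
3 0 5
1 7 2

After move 3 (D):
6 8 4
3 7 5
1 0 2

After move 4 (U):
6 8 4
3 0 5
1 7 2

After move 5 (D):
6 8 4
3 7 5
1 0 2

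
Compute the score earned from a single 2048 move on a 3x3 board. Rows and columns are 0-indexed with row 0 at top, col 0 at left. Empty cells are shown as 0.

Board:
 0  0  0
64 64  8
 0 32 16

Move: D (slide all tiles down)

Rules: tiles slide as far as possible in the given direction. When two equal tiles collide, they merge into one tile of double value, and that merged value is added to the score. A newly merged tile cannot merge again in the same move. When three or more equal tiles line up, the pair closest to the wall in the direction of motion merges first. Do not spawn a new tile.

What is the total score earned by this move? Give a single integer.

Answer: 0

Derivation:
Slide down:
col 0: [0, 64, 0] -> [0, 0, 64]  score +0 (running 0)
col 1: [0, 64, 32] -> [0, 64, 32]  score +0 (running 0)
col 2: [0, 8, 16] -> [0, 8, 16]  score +0 (running 0)
Board after move:
 0  0  0
 0 64  8
64 32 16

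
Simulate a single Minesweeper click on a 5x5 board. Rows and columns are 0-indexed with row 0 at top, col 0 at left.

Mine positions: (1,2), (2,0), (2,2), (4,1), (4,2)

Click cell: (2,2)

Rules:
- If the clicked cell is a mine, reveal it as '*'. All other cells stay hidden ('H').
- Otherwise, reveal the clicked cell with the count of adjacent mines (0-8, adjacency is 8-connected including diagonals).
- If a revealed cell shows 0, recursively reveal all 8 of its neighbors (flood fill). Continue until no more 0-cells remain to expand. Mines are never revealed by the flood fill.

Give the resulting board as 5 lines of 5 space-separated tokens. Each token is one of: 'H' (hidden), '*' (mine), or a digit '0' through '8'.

H H H H H
H H H H H
H H * H H
H H H H H
H H H H H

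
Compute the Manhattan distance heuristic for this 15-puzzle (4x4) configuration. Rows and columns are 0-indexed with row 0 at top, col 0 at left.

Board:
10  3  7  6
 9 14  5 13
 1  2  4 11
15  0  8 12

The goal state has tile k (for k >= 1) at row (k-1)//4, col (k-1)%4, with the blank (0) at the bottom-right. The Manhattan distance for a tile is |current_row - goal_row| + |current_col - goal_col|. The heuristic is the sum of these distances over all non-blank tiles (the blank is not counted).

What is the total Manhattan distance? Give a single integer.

Tile 10: at (0,0), goal (2,1), distance |0-2|+|0-1| = 3
Tile 3: at (0,1), goal (0,2), distance |0-0|+|1-2| = 1
Tile 7: at (0,2), goal (1,2), distance |0-1|+|2-2| = 1
Tile 6: at (0,3), goal (1,1), distance |0-1|+|3-1| = 3
Tile 9: at (1,0), goal (2,0), distance |1-2|+|0-0| = 1
Tile 14: at (1,1), goal (3,1), distance |1-3|+|1-1| = 2
Tile 5: at (1,2), goal (1,0), distance |1-1|+|2-0| = 2
Tile 13: at (1,3), goal (3,0), distance |1-3|+|3-0| = 5
Tile 1: at (2,0), goal (0,0), distance |2-0|+|0-0| = 2
Tile 2: at (2,1), goal (0,1), distance |2-0|+|1-1| = 2
Tile 4: at (2,2), goal (0,3), distance |2-0|+|2-3| = 3
Tile 11: at (2,3), goal (2,2), distance |2-2|+|3-2| = 1
Tile 15: at (3,0), goal (3,2), distance |3-3|+|0-2| = 2
Tile 8: at (3,2), goal (1,3), distance |3-1|+|2-3| = 3
Tile 12: at (3,3), goal (2,3), distance |3-2|+|3-3| = 1
Sum: 3 + 1 + 1 + 3 + 1 + 2 + 2 + 5 + 2 + 2 + 3 + 1 + 2 + 3 + 1 = 32

Answer: 32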